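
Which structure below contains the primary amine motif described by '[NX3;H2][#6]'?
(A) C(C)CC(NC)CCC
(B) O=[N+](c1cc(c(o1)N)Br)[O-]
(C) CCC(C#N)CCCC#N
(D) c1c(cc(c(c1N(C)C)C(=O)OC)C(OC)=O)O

B

[NX3;H2][#6] describes a trivalent nitrogen with two H attached to carbon (a primary amine).
(A) has an N-methylamino group (-NHCH3) but the nitrogen bears two carbons and only one H (H1), not H2.
(B) contains a primary amino group (-NH2), which satisfies every atom and bond constraint.
(C) has a nitrile (-C#N) but the nitrogen is NX1 (triple-bonded), not NX3 with two H.
(D) has a dimethylamino group (-N(CH3)2) but the nitrogen has H0, not H2.
So the answer is (B).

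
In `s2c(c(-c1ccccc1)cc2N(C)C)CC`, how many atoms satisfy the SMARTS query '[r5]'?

5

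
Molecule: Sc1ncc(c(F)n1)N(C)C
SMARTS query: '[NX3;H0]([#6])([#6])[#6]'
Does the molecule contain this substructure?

Yes

The pattern [NX3;H0]([#6])([#6])[#6] describes a trivalent nitrogen with no H, bonded to three carbons — a tertiary amine.
The molecule carries a dimethylamino group (-N(CH3)2), whose atoms satisfy every constraint of the query, so the pattern matches.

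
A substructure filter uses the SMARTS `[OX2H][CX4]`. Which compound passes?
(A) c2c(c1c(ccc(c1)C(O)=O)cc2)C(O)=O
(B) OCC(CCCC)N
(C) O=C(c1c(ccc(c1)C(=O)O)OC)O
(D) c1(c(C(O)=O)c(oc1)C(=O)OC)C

[OX2H][CX4] describes a hydroxyl oxygen bound to an sp3 (X4) carbon (an aliphatic alcohol).
(A) has a carboxylic acid group (-C(=O)OH) but the -OH is on a CX3 carbonyl carbon, not a CX4 carbon.
(B) contains a hydroxyl group (-OH), which satisfies every atom and bond constraint.
(C) has a methoxy ether (-OCH3) but the oxygen has H0 (ether), not H1.
(D) has a carboxylic acid group (-C(=O)OH) but the -OH is on a CX3 carbonyl carbon, not a CX4 carbon.
So the answer is (B).

B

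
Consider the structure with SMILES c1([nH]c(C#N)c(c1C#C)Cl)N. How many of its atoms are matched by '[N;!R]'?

2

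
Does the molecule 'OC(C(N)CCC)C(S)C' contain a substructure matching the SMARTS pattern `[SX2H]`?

Yes

The pattern [SX2H] describes an aliphatic sulfur with two connections, one being H — a thiol.
The molecule carries a thiol (-SH), whose atoms satisfy every constraint of the query, so the pattern matches.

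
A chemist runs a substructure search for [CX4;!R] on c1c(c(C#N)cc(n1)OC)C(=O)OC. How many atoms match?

The query [CX4;!R] means: aliphatic carbon with four total connections, not in a ring.
Check the 14 heavy atoms by environment: 1× n (aromatic, X2, in 6-ring) → no; 5× c (aromatic, X3, in 6-ring) → no; 1× C (X2, acyclic) → no; 1× N (X1, acyclic) → no; 2× O (X2, acyclic) → no; 2× C (X4, acyclic) → match; 1× C (X3, acyclic) → no; 1× O (X1, acyclic) → no.
That gives 2 matching atoms.

2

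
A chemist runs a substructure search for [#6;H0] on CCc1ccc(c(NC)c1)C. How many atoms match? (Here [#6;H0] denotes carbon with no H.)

The query [#6;H0] means: any carbon with no attached hydrogen.
Check the 11 heavy atoms by environment: 3× c (aromatic, H1) → no; 3× c (aromatic, H0) → match; 3× C (H3) → no; 1× N (H1) → no; 1× C (H2) → no.
That gives 3 matching atoms.

3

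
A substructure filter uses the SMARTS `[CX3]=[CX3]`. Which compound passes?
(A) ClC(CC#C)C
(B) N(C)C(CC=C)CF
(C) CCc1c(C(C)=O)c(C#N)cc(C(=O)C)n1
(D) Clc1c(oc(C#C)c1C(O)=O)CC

B

[CX3]=[CX3] describes a non-aromatic C=C double bond between two sp2 carbons (an alkene).
(A) has an ethynyl group (-C#CH) but the C-C bond is a triple bond, not a double bond.
(B) contains a vinyl group (-CH=CH2), which satisfies every atom and bond constraint.
(C) has an ethyl group (-CH2CH3) but its C-C bond is a single bond between CX4 carbons, not CX3=CX3.
(D) has an ethyl group (-CH2CH3) but its C-C bond is a single bond between CX4 carbons, not CX3=CX3.
So the answer is (B).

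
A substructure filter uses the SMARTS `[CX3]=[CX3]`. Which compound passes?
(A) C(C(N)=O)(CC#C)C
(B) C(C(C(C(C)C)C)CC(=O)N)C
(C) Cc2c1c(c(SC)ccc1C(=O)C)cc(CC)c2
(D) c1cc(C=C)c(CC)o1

D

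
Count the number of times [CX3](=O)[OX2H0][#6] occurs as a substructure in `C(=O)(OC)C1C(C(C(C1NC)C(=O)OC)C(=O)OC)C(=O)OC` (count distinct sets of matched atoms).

4

[CX3](=O)[OX2H0][#6] is the SMARTS for an ester: a carbonyl carbon bonded to an oxygen that is itself bonded to carbon (no H on that O).
The molecule carries 4 separate instances of a methyl-ester group (-C(=O)OCH3) meeting every constraint; each maps to a distinct set of atoms, giving 4 matches.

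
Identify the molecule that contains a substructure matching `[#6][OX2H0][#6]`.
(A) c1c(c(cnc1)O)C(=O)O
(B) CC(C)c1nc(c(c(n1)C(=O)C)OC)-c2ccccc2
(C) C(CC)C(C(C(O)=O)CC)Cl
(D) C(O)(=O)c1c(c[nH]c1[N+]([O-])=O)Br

[#6][OX2H0][#6] describes an aliphatic oxygen bridging two carbons with no H on the oxygen (an ether).
(A) has a carboxylic acid group (-C(=O)OH) but the -OH oxygen has H1; the =O is OX1, not OX2.
(B) contains a methoxy ether (-OCH3), which satisfies every atom and bond constraint.
(C) has a carboxylic acid group (-C(=O)OH) but the -OH oxygen has H1; the =O is OX1, not OX2.
(D) has a carboxylic acid group (-C(=O)OH) but the -OH oxygen has H1; the =O is OX1, not OX2.
So the answer is (B).

B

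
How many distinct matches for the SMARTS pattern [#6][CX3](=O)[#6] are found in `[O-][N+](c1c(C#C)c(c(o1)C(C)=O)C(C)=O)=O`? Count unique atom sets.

2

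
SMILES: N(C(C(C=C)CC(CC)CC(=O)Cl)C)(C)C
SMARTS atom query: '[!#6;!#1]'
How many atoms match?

3

The query [!#6;!#1] means: not carbon and not hydrogen — any heteroatom.
Check the 16 heavy atoms by environment: 13× C → no; 1× N → match; 1× O → match; 1× Cl → match.
Summing the matching environments: 1 + 1 + 1 = 3 matching atoms.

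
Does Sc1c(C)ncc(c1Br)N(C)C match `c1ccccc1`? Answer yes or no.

No

The pattern c1ccccc1 describes six aromatic carbons in a ring — a benzene ring.
The closest candidate here is a methyl group (-CH3), but no six-membered all-carbon aromatic ring is present. No other fragment satisfies the full query, so there is no match.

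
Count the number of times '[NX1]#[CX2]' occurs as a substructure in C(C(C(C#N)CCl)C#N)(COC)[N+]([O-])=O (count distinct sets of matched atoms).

[NX1]#[CX2] is the SMARTS for a nitrile: a nitrogen triple-bonded to a two-connected carbon.
The molecule carries 2 separate instances of a nitrile (-C#N) meeting every constraint; each maps to a distinct set of atoms, giving 2 matches.

2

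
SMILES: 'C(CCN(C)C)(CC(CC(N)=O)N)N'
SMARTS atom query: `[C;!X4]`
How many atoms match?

The query [C;!X4] means: aliphatic carbon that does not have four total connections.
Check the 14 heavy atoms by environment: 8× C (X4) → no; 4× N (X3) → no; 1× C (X3) → match; 1× O (X1) → no.
That gives 1 matching atom.

1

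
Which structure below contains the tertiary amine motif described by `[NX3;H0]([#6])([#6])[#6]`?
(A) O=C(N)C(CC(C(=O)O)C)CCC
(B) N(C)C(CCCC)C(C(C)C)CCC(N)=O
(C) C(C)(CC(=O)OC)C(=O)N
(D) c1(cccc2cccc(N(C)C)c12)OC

D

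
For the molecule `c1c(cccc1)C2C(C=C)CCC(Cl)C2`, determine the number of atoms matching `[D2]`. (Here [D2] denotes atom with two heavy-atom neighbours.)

The query [D2] means: atom with exactly two heavy-atom neighbours.
Check the 15 heavy atoms by environment: 3× C (D3) → no; 4× C (D2) → match; 1× C (D1) → no; 1× Cl (D1) → no; 1× c (aromatic, D3) → no; 5× c (aromatic, D2) → match.
Summing the matching environments: 4 + 5 = 9 matching atoms.

9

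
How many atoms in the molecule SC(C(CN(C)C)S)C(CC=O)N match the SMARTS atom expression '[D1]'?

6

The query [D1] means: atom with exactly one heavy-atom neighbour (degree 1).
Check the 13 heavy atoms by environment: 3× C (D2) → no; 3× C (D3) → no; 1× N (D3) → no; 2× C (D1) → match; 2× S (D1) → match; 1× N (D1) → match; 1× O (D1) → match.
Summing the matching environments: 2 + 2 + 1 + 1 = 6 matching atoms.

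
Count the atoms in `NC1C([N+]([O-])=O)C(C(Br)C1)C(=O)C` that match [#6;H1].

4

The query [#6;H1] means: any carbon bearing exactly one hydrogen.
Check the 13 heavy atoms by environment: 4× C (H1) → match; 1× C (H2) → no; 1× C (H0) → no; 2× O (H0) → no; 1× C (H3) → no; 1× Br (H0) → no; 1× N (H2) → no; 1× N (charge +1, H0) → no; 1× O (charge -1, H0) → no.
That gives 4 matching atoms.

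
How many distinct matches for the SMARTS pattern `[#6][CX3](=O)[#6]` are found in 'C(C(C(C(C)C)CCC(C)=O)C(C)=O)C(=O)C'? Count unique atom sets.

3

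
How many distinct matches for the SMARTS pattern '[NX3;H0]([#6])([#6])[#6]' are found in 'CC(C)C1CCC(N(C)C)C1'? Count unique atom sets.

1

[NX3;H0]([#6])([#6])[#6] is the SMARTS for a tertiary amine: a trivalent nitrogen with no H, bonded to three carbons.
Exactly one fragment in the molecule meets all constraints, giving 1 match.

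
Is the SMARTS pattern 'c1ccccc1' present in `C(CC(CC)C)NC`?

No

The pattern c1ccccc1 describes six aromatic carbons in a ring — a benzene ring.
The closest candidate here is a methyl group (-CH3), but no six-membered all-carbon aromatic ring is present. No other fragment satisfies the full query, so there is no match.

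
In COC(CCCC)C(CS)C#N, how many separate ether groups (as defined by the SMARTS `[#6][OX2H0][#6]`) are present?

[#6][OX2H0][#6] is the SMARTS for an ether: an aliphatic oxygen bridging two carbons with no H on the oxygen.
Exactly one fragment in the molecule meets all constraints, giving 1 match.

1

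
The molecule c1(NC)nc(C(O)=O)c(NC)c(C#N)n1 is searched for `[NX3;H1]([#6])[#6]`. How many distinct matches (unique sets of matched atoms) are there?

2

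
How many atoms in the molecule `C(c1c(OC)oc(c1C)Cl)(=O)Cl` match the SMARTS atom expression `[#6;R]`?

4

The query [#6;R] means: carbon that is part of a ring.
Check the 12 heavy atoms by environment: 1× o (aromatic, in 5-ring) → no; 4× c (aromatic, in 5-ring) → match; 2× O (acyclic) → no; 3× C (acyclic) → no; 2× Cl (acyclic) → no.
That gives 4 matching atoms.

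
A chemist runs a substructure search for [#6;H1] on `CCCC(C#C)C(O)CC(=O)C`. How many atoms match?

The query [#6;H1] means: any carbon bearing exactly one hydrogen.
Check the 12 heavy atoms by environment: 3× C (H2) → no; 3× C (H1) → match; 1× O (H1) → no; 2× C (H3) → no; 2× C (H0) → no; 1× O (H0) → no.
That gives 3 matching atoms.

3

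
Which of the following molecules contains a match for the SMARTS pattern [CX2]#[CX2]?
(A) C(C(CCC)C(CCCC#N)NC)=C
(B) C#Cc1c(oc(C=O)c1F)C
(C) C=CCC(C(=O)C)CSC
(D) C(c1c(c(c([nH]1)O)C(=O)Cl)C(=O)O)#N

B

[CX2]#[CX2] describes a carbon-carbon triple bond (an alkyne).
(A) has a nitrile (-C#N) but the triple bond is C#N, not C#C.
(B) contains an ethynyl group (-C#CH), which satisfies every atom and bond constraint.
(C) has a vinyl group (-CH=CH2) but the C=C is a double bond; both carbons are CX3, not CX2.
(D) has a nitrile (-C#N) but the triple bond is C#N, not C#C.
So the answer is (B).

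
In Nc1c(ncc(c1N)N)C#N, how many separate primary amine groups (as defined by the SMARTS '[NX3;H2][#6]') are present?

3

[NX3;H2][#6] is the SMARTS for a primary amine: a trivalent nitrogen with two H attached to carbon.
The molecule carries 3 separate instances of a primary amino group (-NH2) meeting every constraint; each maps to a distinct set of atoms, giving 3 matches.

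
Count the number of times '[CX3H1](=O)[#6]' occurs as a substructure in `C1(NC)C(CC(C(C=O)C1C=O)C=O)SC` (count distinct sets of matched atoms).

[CX3H1](=O)[#6] is the SMARTS for an aldehyde: an sp2 carbon with one H, double-bonded to O and single-bonded to carbon.
The molecule carries 3 separate instances of an aldehyde (-CHO) meeting every constraint; each maps to a distinct set of atoms, giving 3 matches.

3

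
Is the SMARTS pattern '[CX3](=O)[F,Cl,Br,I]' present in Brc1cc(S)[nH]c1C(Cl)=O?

The pattern [CX3](=O)[F,Cl,Br,I] describes a carbonyl carbon bonded to a halogen — an acyl halide.
The molecule carries an acyl chloride (-C(=O)Cl), whose atoms satisfy every constraint of the query, so the pattern matches.

Yes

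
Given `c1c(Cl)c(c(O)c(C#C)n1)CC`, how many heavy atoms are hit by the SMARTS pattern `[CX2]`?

Check the 12 heavy atoms by environment: 1× n (aromatic, X2) → no; 5× c (aromatic, X3) → no; 1× O (X2) → no; 2× C (X2) → match; 2× C (X4) → no; 1× Cl (X1) → no.
That gives 2 matching atoms.

2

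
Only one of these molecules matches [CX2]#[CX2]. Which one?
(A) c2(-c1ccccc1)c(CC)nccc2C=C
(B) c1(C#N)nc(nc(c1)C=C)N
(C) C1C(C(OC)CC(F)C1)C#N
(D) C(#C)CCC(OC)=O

D

[CX2]#[CX2] describes a carbon-carbon triple bond (an alkyne).
(A) has a vinyl group (-CH=CH2) but the C=C is a double bond; both carbons are CX3, not CX2.
(B) has a vinyl group (-CH=CH2) but the C=C is a double bond; both carbons are CX3, not CX2.
(C) has a nitrile (-C#N) but the triple bond is C#N, not C#C.
(D) contains an ethynyl group (-C#CH), which satisfies every atom and bond constraint.
So the answer is (D).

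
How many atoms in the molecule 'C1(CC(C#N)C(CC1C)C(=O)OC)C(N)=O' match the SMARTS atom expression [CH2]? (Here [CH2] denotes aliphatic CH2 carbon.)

2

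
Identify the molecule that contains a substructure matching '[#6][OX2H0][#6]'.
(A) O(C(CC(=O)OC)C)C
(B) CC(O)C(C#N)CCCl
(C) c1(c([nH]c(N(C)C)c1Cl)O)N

A

[#6][OX2H0][#6] describes an aliphatic oxygen bridging two carbons with no H on the oxygen (an ether).
(A) contains a methoxy ether (-OCH3), which satisfies every atom and bond constraint.
(B) has a hydroxyl group (-OH) but the oxygen has H1, not H0 bridging two carbons.
(C) has a hydroxyl group (-OH) but the oxygen has H1, not H0 bridging two carbons.
So the answer is (A).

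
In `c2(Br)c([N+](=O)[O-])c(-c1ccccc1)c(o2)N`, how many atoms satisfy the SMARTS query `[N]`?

The query [N] means: uppercase N matches aliphatic (non-aromatic) nitrogen only.
Check the 16 heavy atoms by environment: 1× o (aromatic) → no; 10× c (aromatic) → no; 1× N → match; 1× Br → no; 1× N (charge +1) → match; 1× O (charge -1) → no; 1× O → no.
Summing the matching environments: 1 + 1 = 2 matching atoms.

2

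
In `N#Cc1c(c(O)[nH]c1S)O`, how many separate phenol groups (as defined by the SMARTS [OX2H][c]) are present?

2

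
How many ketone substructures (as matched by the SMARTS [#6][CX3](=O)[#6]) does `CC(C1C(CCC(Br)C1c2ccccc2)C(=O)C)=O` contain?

2

[#6][CX3](=O)[#6] is the SMARTS for a ketone: a carbonyl carbon (no H) flanked by two carbons.
The molecule carries 2 separate instances of an acetyl/ketone group (-C(=O)CH3) meeting every constraint; each maps to a distinct set of atoms, giving 2 matches.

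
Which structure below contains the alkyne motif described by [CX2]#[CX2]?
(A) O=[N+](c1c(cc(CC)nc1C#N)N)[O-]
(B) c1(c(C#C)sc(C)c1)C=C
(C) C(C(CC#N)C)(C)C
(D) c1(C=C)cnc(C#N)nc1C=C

[CX2]#[CX2] describes a carbon-carbon triple bond (an alkyne).
(A) has a nitrile (-C#N) but the triple bond is C#N, not C#C.
(B) contains an ethynyl group (-C#CH), which satisfies every atom and bond constraint.
(C) has a nitrile (-C#N) but the triple bond is C#N, not C#C.
(D) has a vinyl group (-CH=CH2) but the C=C is a double bond; both carbons are CX3, not CX2.
So the answer is (B).

B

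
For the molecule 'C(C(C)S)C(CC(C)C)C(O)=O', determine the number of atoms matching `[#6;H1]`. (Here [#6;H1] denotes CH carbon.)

3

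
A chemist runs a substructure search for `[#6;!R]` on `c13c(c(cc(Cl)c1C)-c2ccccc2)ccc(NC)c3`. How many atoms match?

Check the 20 heavy atoms by environment: 16× c (aromatic, in 6-ring) → no; 1× N (acyclic) → no; 2× C (acyclic) → match; 1× Cl (acyclic) → no.
That gives 2 matching atoms.

2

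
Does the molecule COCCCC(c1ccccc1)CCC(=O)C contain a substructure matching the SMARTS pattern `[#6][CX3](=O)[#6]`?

The pattern [#6][CX3](=O)[#6] describes a carbonyl carbon (no H) flanked by two carbons — a ketone.
The molecule carries an acetyl/ketone group (-C(=O)CH3), whose atoms satisfy every constraint of the query, so the pattern matches.

Yes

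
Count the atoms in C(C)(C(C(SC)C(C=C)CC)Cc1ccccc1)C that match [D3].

5

The query [D3] means: atom with exactly three heavy-atom neighbours.
Check the 19 heavy atoms by environment: 3× C (D2) → no; 4× C (D3) → match; 1× c (aromatic, D3) → match; 5× c (aromatic, D2) → no; 5× C (D1) → no; 1× S (D2) → no.
Summing the matching environments: 4 + 1 = 5 matching atoms.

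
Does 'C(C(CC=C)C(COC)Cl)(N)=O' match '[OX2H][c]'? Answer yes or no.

No

The pattern [OX2H][c] describes a hydroxyl oxygen attached to an aromatic carbon — a phenol.
The closest candidate here is a methoxy ether (-OCH3), but the oxygen has H0, not H1. No other fragment satisfies the full query, so there is no match.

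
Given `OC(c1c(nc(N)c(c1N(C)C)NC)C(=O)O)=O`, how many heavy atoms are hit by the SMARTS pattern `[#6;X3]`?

7

The query [#6;X3] means: any carbon (aromatic or not) with three total connections.
Check the 18 heavy atoms by environment: 1× n (aromatic, X2) → no; 5× c (aromatic, X3) → match; 3× N (X3) → no; 3× C (X4) → no; 2× C (X3) → match; 2× O (X1) → no; 2× O (X2) → no.
Summing the matching environments: 5 + 2 = 7 matching atoms.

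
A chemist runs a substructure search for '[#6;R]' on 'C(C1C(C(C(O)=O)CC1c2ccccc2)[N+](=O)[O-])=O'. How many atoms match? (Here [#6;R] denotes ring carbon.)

11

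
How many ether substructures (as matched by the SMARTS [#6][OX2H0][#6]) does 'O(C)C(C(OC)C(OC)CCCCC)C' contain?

3

[#6][OX2H0][#6] is the SMARTS for an ether: an aliphatic oxygen bridging two carbons with no H on the oxygen.
The molecule carries 3 separate instances of a methoxy ether (-OCH3) meeting every constraint; each maps to a distinct set of atoms, giving 3 matches.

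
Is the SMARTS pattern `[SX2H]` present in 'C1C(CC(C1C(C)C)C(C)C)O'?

No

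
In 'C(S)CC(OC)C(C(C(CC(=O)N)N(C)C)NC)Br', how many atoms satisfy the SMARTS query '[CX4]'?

11

The query [CX4] means: C with X4: aliphatic carbon with exactly 4 total connections (bonds + H).
Check the 19 heavy atoms by environment: 11× C (X4) → match; 3× N (X3) → no; 1× Br (X1) → no; 1× O (X2) → no; 1× C (X3) → no; 1× O (X1) → no; 1× S (X2) → no.
That gives 11 matching atoms.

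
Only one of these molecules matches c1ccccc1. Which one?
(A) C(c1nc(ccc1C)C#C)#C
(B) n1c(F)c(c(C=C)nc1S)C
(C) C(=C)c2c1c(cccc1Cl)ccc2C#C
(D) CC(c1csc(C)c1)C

C

c1ccccc1 describes six aromatic carbons in a ring (a benzene ring).
(A) has a methyl group (-CH3) but no six-membered all-carbon aromatic ring is present.
(B) has a methyl group (-CH3) but no six-membered all-carbon aromatic ring is present.
(C) contains the required atom environment, so the pattern matches.
(D) has a methyl group (-CH3) but no six-membered all-carbon aromatic ring is present.
So the answer is (C).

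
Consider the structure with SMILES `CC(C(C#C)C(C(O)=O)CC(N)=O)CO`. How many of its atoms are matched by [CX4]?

6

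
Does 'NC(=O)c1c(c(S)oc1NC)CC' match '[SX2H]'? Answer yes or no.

Yes

The pattern [SX2H] describes an aliphatic sulfur with two connections, one being H — a thiol.
The molecule carries a thiol (-SH), whose atoms satisfy every constraint of the query, so the pattern matches.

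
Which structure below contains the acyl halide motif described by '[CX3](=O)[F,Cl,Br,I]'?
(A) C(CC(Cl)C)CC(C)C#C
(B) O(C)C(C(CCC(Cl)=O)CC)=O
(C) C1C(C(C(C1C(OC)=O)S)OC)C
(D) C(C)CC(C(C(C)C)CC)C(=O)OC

B

[CX3](=O)[F,Cl,Br,I] describes a carbonyl carbon bonded to a halogen (an acyl halide).
(A) has a chloro substituent but the Cl is not on a carbonyl carbon.
(B) contains an acyl chloride (-C(=O)Cl), which satisfies every atom and bond constraint.
(C) has a methyl-ester group (-C(=O)OCH3) but the carbonyl is bonded to -O-C, not to a halogen.
(D) has a methyl-ester group (-C(=O)OCH3) but the carbonyl is bonded to -O-C, not to a halogen.
So the answer is (B).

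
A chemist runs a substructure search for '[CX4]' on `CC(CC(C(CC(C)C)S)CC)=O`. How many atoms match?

10

The query [CX4] means: C with X4: aliphatic carbon with exactly 4 total connections (bonds + H).
Check the 13 heavy atoms by environment: 10× C (X4) → match; 1× S (X2) → no; 1× C (X3) → no; 1× O (X1) → no.
That gives 10 matching atoms.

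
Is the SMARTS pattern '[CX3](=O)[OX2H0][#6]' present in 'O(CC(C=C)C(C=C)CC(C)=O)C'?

The pattern [CX3](=O)[OX2H0][#6] describes a carbonyl carbon bonded to an oxygen that is itself bonded to carbon (no H on that O) — an ester.
The closest candidate here is a methoxy ether (-OCH3), but the ether oxygen is not adjacent to a C=O carbon. No other fragment satisfies the full query, so there is no match.

No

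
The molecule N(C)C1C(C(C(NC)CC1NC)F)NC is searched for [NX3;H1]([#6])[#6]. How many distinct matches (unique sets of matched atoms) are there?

[NX3;H1]([#6])[#6] is the SMARTS for a secondary amine: a trivalent nitrogen with one H, bonded to two carbons.
The molecule carries 4 separate instances of an N-methylamino group (-NHCH3) meeting every constraint; each maps to a distinct set of atoms, giving 4 matches.

4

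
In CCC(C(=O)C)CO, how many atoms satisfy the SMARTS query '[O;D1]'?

2

Check the 8 heavy atoms by environment: 2× C (D2) → no; 2× C (D3) → no; 2× O (D1) → match; 2× C (D1) → no.
That gives 2 matching atoms.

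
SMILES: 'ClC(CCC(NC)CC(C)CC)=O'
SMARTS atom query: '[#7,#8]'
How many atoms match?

2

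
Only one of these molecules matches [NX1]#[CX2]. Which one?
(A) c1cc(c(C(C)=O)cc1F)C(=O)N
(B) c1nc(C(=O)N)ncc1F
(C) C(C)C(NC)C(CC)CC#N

C

[NX1]#[CX2] describes a nitrogen triple-bonded to a two-connected carbon (a nitrile).
(A) has a primary amide (-C(=O)NH2) but the nitrogen is NX3, not NX1.
(B) has a primary amide (-C(=O)NH2) but the nitrogen is NX3, not NX1.
(C) contains a nitrile (-C#N), which satisfies every atom and bond constraint.
So the answer is (C).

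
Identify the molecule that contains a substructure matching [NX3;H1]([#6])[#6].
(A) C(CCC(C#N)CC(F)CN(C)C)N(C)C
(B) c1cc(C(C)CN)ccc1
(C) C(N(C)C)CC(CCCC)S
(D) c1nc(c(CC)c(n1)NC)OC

D

[NX3;H1]([#6])[#6] describes a trivalent nitrogen with one H, bonded to two carbons (a secondary amine).
(A) has a dimethylamino group (-N(CH3)2) but the nitrogen has H0, not H1.
(B) has a primary amino group (-NH2) but the nitrogen has H2 and only one carbon neighbour.
(C) has a dimethylamino group (-N(CH3)2) but the nitrogen has H0, not H1.
(D) contains an N-methylamino group (-NHCH3), which satisfies every atom and bond constraint.
So the answer is (D).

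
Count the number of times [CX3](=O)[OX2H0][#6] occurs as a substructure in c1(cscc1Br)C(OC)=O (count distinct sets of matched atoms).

1

[CX3](=O)[OX2H0][#6] is the SMARTS for an ester: a carbonyl carbon bonded to an oxygen that is itself bonded to carbon (no H on that O).
Exactly one fragment in the molecule meets all constraints, giving 1 match.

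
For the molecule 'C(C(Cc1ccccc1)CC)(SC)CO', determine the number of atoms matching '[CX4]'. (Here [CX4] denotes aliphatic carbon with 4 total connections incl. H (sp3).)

The query [CX4] means: C with X4: aliphatic carbon with exactly 4 total connections (bonds + H).
Check the 15 heavy atoms by environment: 7× C (X4) → match; 1× O (X2) → no; 1× S (X2) → no; 6× c (aromatic, X3) → no.
That gives 7 matching atoms.

7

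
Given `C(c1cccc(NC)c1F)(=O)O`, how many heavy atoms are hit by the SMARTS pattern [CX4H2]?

0

The query [CX4H2] means: sp3 carbon (X4) with exactly two hydrogens.
Check the 12 heavy atoms by environment: 3× c (aromatic, H0, X3) → no; 3× c (aromatic, H1, X3) → no; 1× F (H0, X1) → no; 1× C (H0, X3) → no; 1× O (H0, X1) → no; 1× O (H1, X2) → no; 1× N (H1, X3) → no; 1× C (H3, X4) → no.
No environment satisfies the query, so 0 matching atoms.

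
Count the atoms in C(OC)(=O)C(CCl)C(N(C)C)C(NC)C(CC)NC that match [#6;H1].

4

Check the 19 heavy atoms by environment: 2× C (H2) → no; 4× C (H1) → match; 6× C (H3) → no; 2× N (H1) → no; 1× C (H0) → no; 2× O (H0) → no; 1× N (H0) → no; 1× Cl (H0) → no.
That gives 4 matching atoms.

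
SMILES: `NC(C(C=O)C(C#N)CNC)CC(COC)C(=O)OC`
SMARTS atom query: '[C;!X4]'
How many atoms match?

The query [C;!X4] means: aliphatic carbon that does not have four total connections.
Check the 20 heavy atoms by environment: 10× C (X4) → no; 2× O (X2) → no; 1× C (X2) → match; 1× N (X1) → no; 2× N (X3) → no; 2× C (X3) → match; 2× O (X1) → no.
Summing the matching environments: 1 + 2 = 3 matching atoms.

3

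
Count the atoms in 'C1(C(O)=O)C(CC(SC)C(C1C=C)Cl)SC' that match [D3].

6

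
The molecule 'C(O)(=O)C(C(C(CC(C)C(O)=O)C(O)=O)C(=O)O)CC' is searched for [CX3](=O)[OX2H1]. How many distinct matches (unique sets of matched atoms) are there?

[CX3](=O)[OX2H1] is the SMARTS for a carboxylic acid: an sp2 carbon double-bonded to O and single-bonded to an -OH oxygen.
The molecule carries 4 separate instances of a carboxylic acid group (-C(=O)OH) meeting every constraint; each maps to a distinct set of atoms, giving 4 matches.

4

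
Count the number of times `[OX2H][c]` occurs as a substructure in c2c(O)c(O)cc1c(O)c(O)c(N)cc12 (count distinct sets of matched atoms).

4

[OX2H][c] is the SMARTS for a phenol: a hydroxyl oxygen attached to an aromatic carbon.
The molecule carries 4 separate instances of a hydroxyl group (-OH) meeting every constraint; each maps to a distinct set of atoms, giving 4 matches.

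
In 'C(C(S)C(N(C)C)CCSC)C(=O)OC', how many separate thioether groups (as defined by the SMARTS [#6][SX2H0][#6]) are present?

1

[#6][SX2H0][#6] is the SMARTS for a thioether: an aliphatic sulfur bridging two carbons with no H on the sulfur.
Exactly one fragment in the molecule meets all constraints, giving 1 match.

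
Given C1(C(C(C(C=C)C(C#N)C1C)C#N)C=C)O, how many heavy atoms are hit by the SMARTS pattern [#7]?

Check the 16 heavy atoms by environment: 13× C → no; 2× N → match; 1× O → no.
That gives 2 matching atoms.

2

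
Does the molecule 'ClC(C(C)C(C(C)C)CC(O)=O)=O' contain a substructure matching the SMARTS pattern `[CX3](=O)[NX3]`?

The pattern [CX3](=O)[NX3] describes a carbonyl carbon bonded to a trivalent nitrogen — an amide.
The closest candidate here is a carboxylic acid group (-C(=O)OH), but the carbonyl is bonded to O, not to an NX3 nitrogen. No other fragment satisfies the full query, so there is no match.

No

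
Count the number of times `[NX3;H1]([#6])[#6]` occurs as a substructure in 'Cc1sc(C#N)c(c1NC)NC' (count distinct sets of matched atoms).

2

[NX3;H1]([#6])[#6] is the SMARTS for a secondary amine: a trivalent nitrogen with one H, bonded to two carbons.
The molecule carries 2 separate instances of an N-methylamino group (-NHCH3) meeting every constraint; each maps to a distinct set of atoms, giving 2 matches.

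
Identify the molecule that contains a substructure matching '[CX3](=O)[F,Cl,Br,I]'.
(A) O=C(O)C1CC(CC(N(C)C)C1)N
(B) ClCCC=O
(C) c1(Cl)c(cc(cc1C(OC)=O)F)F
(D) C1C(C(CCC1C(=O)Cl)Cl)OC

[CX3](=O)[F,Cl,Br,I] describes a carbonyl carbon bonded to a halogen (an acyl halide).
(A) has a carboxylic acid group (-C(=O)OH) but the carbonyl is bonded to -OH, not to a halogen.
(B) has a chloro substituent but the Cl is not on a carbonyl carbon.
(C) has a methyl-ester group (-C(=O)OCH3) but the carbonyl is bonded to -O-C, not to a halogen.
(D) contains an acyl chloride (-C(=O)Cl), which satisfies every atom and bond constraint.
So the answer is (D).

D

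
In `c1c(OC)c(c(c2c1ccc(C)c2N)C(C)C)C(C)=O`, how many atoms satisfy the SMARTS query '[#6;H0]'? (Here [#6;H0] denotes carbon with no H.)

8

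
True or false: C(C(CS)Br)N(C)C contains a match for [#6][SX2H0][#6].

False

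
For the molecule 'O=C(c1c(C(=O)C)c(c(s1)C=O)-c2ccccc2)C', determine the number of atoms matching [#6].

Check the 19 heavy atoms by environment: 1× s (aromatic) → no; 10× c (aromatic) → match; 5× C → match; 3× O → no.
Summing the matching environments: 10 + 5 = 15 matching atoms.

15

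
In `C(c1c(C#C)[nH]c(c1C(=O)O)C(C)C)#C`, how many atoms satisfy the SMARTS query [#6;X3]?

5

Check the 15 heavy atoms by environment: 1× n (aromatic, X3) → no; 4× c (aromatic, X3) → match; 4× C (X2) → no; 3× C (X4) → no; 1× C (X3) → match; 1× O (X1) → no; 1× O (X2) → no.
Summing the matching environments: 4 + 1 = 5 matching atoms.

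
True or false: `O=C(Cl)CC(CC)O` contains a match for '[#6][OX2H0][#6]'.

The pattern [#6][OX2H0][#6] describes an aliphatic oxygen bridging two carbons with no H on the oxygen — an ether.
The closest candidate here is a hydroxyl group (-OH), but the oxygen has H1, not H0 bridging two carbons. No other fragment satisfies the full query, so there is no match.

False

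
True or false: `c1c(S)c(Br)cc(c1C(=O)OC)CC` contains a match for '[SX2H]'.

The pattern [SX2H] describes an aliphatic sulfur with two connections, one being H — a thiol.
The molecule carries a thiol (-SH), whose atoms satisfy every constraint of the query, so the pattern matches.

True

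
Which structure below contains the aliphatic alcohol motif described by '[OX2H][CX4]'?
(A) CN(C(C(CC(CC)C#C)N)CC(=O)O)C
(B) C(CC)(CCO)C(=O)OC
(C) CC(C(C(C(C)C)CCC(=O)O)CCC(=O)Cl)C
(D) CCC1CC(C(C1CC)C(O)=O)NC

B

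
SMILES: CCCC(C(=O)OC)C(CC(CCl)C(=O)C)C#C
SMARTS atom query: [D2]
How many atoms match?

6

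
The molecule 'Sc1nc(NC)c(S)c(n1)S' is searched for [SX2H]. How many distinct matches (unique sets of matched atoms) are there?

[SX2H] is the SMARTS for a thiol: an aliphatic sulfur with two connections, one being H.
The molecule carries 3 separate instances of a thiol (-SH) meeting every constraint; each maps to a distinct set of atoms, giving 3 matches.

3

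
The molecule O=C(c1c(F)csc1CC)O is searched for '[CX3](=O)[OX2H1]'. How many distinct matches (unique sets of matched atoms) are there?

1

[CX3](=O)[OX2H1] is the SMARTS for a carboxylic acid: an sp2 carbon double-bonded to O and single-bonded to an -OH oxygen.
Exactly one fragment in the molecule meets all constraints, giving 1 match.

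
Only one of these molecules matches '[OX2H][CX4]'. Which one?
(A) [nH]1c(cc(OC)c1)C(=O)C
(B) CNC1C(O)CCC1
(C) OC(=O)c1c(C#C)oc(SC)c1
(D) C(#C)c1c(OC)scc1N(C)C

[OX2H][CX4] describes a hydroxyl oxygen bound to an sp3 (X4) carbon (an aliphatic alcohol).
(A) has a methoxy ether (-OCH3) but the oxygen has H0 (ether), not H1.
(B) contains a hydroxyl group (-OH), which satisfies every atom and bond constraint.
(C) has a carboxylic acid group (-C(=O)OH) but the -OH is on a CX3 carbonyl carbon, not a CX4 carbon.
(D) has a methoxy ether (-OCH3) but the oxygen has H0 (ether), not H1.
So the answer is (B).

B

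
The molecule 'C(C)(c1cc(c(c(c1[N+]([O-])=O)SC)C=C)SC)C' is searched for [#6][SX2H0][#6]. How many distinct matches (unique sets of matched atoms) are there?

2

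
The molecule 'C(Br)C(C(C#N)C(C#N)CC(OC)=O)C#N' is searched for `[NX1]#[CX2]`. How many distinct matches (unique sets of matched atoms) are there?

3

[NX1]#[CX2] is the SMARTS for a nitrile: a nitrogen triple-bonded to a two-connected carbon.
The molecule carries 3 separate instances of a nitrile (-C#N) meeting every constraint; each maps to a distinct set of atoms, giving 3 matches.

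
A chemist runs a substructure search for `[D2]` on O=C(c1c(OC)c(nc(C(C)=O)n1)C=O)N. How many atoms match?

The query [D2] means: atom with exactly two heavy-atom neighbours.
Check the 16 heavy atoms by environment: 2× n (aromatic, D2) → match; 4× c (aromatic, D3) → no; 1× C (D2) → match; 3× O (D1) → no; 2× C (D3) → no; 1× N (D1) → no; 2× C (D1) → no; 1× O (D2) → match.
Summing the matching environments: 2 + 1 + 1 = 4 matching atoms.

4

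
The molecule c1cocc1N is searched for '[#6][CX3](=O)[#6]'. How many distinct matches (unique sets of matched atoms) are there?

[#6][CX3](=O)[#6] is the SMARTS for a ketone: a carbonyl carbon (no H) flanked by two carbons.
No fragment in the molecule satisfies every constraint, giving 0 matches.

0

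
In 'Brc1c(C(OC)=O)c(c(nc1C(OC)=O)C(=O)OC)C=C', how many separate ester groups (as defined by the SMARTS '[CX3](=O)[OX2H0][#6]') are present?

[CX3](=O)[OX2H0][#6] is the SMARTS for an ester: a carbonyl carbon bonded to an oxygen that is itself bonded to carbon (no H on that O).
The molecule carries 3 separate instances of a methyl-ester group (-C(=O)OCH3) meeting every constraint; each maps to a distinct set of atoms, giving 3 matches.

3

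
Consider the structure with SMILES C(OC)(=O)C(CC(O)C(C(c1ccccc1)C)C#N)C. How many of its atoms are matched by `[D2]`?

The query [D2] means: atom with exactly two heavy-atom neighbours.
Check the 20 heavy atoms by environment: 3× C (D1) → no; 5× C (D3) → no; 2× C (D2) → match; 1× N (D1) → no; 2× O (D1) → no; 1× O (D2) → match; 1× c (aromatic, D3) → no; 5× c (aromatic, D2) → match.
Summing the matching environments: 2 + 1 + 5 = 8 matching atoms.

8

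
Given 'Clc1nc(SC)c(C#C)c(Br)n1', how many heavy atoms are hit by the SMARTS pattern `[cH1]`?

0

The query [cH1] means: aromatic carbon bearing exactly one hydrogen.
Check the 12 heavy atoms by environment: 2× n (aromatic, H0) → no; 4× c (aromatic, H0) → no; 1× Cl (H0) → no; 1× S (H0) → no; 1× C (H3) → no; 1× C (H0) → no; 1× C (H1) → no; 1× Br (H0) → no.
No environment satisfies the query, so 0 matching atoms.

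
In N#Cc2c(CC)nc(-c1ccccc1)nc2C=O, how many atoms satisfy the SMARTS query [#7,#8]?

4

The query [#7,#8] means: nitrogen or oxygen (comma = OR).
Check the 18 heavy atoms by environment: 2× n (aromatic) → match; 10× c (aromatic) → no; 4× C → no; 1× O → match; 1× N → match.
Summing the matching environments: 2 + 1 + 1 = 4 matching atoms.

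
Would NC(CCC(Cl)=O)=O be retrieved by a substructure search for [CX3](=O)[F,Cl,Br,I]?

Yes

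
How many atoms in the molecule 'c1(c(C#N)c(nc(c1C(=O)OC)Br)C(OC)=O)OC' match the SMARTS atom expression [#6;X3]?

Check the 19 heavy atoms by environment: 1× n (aromatic, X2) → no; 5× c (aromatic, X3) → match; 1× Br (X1) → no; 3× O (X2) → no; 3× C (X4) → no; 2× C (X3) → match; 2× O (X1) → no; 1× C (X2) → no; 1× N (X1) → no.
Summing the matching environments: 5 + 2 = 7 matching atoms.

7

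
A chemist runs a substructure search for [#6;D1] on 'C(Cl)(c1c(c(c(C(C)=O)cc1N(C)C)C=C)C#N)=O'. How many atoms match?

The query [#6;D1] means: carbon bonded to exactly one heavy atom.
Check the 19 heavy atoms by environment: 5× c (aromatic, D3) → no; 1× c (aromatic, D2) → no; 2× C (D2) → no; 1× N (D1) → no; 1× N (D3) → no; 4× C (D1) → match; 2× C (D3) → no; 2× O (D1) → no; 1× Cl (D1) → no.
That gives 4 matching atoms.

4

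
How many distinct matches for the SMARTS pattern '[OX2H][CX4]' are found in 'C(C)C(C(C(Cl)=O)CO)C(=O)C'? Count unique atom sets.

1

[OX2H][CX4] is the SMARTS for an aliphatic alcohol: a hydroxyl oxygen bound to an sp3 (X4) carbon.
Exactly one fragment in the molecule meets all constraints, giving 1 match.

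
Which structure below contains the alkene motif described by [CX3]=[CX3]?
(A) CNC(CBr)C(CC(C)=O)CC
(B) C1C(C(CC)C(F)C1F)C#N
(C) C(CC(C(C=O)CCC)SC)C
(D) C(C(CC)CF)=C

D

[CX3]=[CX3] describes a non-aromatic C=C double bond between two sp2 carbons (an alkene).
(A) has an ethyl group (-CH2CH3) but its C-C bond is a single bond between CX4 carbons, not CX3=CX3.
(B) has an ethyl group (-CH2CH3) but its C-C bond is a single bond between CX4 carbons, not CX3=CX3.
(C) has an ethyl group (-CH2CH3) but its C-C bond is a single bond between CX4 carbons, not CX3=CX3.
(D) contains a vinyl group (-CH=CH2), which satisfies every atom and bond constraint.
So the answer is (D).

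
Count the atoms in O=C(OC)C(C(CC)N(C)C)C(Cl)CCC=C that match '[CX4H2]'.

3

The query [CX4H2] means: sp3 carbon (X4) with exactly two hydrogens.
Check the 17 heavy atoms by environment: 3× C (H2, X4) → match; 3× C (H1, X4) → no; 4× C (H3, X4) → no; 1× C (H0, X3) → no; 1× O (H0, X1) → no; 1× O (H0, X2) → no; 1× Cl (H0, X1) → no; 1× C (H1, X3) → no; 1× C (H2, X3) → no; 1× N (H0, X3) → no.
That gives 3 matching atoms.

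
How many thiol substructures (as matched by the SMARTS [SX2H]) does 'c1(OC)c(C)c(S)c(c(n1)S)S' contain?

3

[SX2H] is the SMARTS for a thiol: an aliphatic sulfur with two connections, one being H.
The molecule carries 3 separate instances of a thiol (-SH) meeting every constraint; each maps to a distinct set of atoms, giving 3 matches.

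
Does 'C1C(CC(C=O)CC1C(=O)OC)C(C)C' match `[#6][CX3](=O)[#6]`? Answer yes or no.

No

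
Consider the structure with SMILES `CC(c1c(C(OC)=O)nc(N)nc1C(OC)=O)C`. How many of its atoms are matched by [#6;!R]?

The query [#6;!R] means: carbon not in any ring.
Check the 18 heavy atoms by environment: 2× n (aromatic, in 6-ring) → no; 4× c (aromatic, in 6-ring) → no; 7× C (acyclic) → match; 4× O (acyclic) → no; 1× N (acyclic) → no.
That gives 7 matching atoms.

7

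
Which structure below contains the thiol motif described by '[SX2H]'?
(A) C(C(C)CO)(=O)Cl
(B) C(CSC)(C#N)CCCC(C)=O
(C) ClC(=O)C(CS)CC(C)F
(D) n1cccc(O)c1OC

[SX2H] describes an aliphatic sulfur with two connections, one being H (a thiol).
(A) has a hydroxyl group (-OH) but it is an -OH, not an -SH.
(B) has a methylthio ether (-SCH3) but the sulfur has H0 (bonded to two carbons), not H1.
(C) contains a thiol (-SH), which satisfies every atom and bond constraint.
(D) has a hydroxyl group (-OH) but it is an -OH, not an -SH.
So the answer is (C).

C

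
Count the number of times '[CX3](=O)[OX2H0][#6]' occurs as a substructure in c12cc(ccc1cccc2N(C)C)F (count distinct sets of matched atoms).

[CX3](=O)[OX2H0][#6] is the SMARTS for an ester: a carbonyl carbon bonded to an oxygen that is itself bonded to carbon (no H on that O).
No fragment in the molecule satisfies every constraint, giving 0 matches.

0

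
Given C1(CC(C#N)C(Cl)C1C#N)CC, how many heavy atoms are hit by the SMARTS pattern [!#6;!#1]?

3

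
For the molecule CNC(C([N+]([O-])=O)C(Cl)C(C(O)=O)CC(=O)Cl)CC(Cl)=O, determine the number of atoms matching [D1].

10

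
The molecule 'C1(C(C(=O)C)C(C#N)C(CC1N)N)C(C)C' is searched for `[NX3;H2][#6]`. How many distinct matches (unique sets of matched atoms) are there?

[NX3;H2][#6] is the SMARTS for a primary amine: a trivalent nitrogen with two H attached to carbon.
The molecule carries 2 separate instances of a primary amino group (-NH2) meeting every constraint; each maps to a distinct set of atoms, giving 2 matches.

2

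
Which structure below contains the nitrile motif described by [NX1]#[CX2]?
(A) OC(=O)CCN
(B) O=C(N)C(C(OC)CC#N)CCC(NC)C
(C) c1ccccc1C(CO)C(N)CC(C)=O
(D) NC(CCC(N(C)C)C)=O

B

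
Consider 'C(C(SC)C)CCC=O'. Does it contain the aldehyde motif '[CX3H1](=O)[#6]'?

Yes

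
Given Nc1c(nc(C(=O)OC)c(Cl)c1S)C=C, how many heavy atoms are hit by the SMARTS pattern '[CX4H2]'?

0

Check the 15 heavy atoms by environment: 1× n (aromatic, H0, X2) → no; 5× c (aromatic, H0, X3) → no; 1× C (H1, X3) → no; 1× C (H2, X3) → no; 1× N (H2, X3) → no; 1× C (H0, X3) → no; 1× O (H0, X1) → no; 1× O (H0, X2) → no; 1× C (H3, X4) → no; 1× Cl (H0, X1) → no; 1× S (H1, X2) → no.
No environment satisfies the query, so 0 matching atoms.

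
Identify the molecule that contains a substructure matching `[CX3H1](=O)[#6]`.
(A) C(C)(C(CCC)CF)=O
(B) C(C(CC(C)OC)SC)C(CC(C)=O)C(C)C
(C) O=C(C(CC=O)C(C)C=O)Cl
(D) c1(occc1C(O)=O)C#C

C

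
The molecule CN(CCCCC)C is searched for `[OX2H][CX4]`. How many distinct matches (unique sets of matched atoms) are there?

0

[OX2H][CX4] is the SMARTS for an aliphatic alcohol: a hydroxyl oxygen bound to an sp3 (X4) carbon.
No fragment in the molecule satisfies every constraint, giving 0 matches.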